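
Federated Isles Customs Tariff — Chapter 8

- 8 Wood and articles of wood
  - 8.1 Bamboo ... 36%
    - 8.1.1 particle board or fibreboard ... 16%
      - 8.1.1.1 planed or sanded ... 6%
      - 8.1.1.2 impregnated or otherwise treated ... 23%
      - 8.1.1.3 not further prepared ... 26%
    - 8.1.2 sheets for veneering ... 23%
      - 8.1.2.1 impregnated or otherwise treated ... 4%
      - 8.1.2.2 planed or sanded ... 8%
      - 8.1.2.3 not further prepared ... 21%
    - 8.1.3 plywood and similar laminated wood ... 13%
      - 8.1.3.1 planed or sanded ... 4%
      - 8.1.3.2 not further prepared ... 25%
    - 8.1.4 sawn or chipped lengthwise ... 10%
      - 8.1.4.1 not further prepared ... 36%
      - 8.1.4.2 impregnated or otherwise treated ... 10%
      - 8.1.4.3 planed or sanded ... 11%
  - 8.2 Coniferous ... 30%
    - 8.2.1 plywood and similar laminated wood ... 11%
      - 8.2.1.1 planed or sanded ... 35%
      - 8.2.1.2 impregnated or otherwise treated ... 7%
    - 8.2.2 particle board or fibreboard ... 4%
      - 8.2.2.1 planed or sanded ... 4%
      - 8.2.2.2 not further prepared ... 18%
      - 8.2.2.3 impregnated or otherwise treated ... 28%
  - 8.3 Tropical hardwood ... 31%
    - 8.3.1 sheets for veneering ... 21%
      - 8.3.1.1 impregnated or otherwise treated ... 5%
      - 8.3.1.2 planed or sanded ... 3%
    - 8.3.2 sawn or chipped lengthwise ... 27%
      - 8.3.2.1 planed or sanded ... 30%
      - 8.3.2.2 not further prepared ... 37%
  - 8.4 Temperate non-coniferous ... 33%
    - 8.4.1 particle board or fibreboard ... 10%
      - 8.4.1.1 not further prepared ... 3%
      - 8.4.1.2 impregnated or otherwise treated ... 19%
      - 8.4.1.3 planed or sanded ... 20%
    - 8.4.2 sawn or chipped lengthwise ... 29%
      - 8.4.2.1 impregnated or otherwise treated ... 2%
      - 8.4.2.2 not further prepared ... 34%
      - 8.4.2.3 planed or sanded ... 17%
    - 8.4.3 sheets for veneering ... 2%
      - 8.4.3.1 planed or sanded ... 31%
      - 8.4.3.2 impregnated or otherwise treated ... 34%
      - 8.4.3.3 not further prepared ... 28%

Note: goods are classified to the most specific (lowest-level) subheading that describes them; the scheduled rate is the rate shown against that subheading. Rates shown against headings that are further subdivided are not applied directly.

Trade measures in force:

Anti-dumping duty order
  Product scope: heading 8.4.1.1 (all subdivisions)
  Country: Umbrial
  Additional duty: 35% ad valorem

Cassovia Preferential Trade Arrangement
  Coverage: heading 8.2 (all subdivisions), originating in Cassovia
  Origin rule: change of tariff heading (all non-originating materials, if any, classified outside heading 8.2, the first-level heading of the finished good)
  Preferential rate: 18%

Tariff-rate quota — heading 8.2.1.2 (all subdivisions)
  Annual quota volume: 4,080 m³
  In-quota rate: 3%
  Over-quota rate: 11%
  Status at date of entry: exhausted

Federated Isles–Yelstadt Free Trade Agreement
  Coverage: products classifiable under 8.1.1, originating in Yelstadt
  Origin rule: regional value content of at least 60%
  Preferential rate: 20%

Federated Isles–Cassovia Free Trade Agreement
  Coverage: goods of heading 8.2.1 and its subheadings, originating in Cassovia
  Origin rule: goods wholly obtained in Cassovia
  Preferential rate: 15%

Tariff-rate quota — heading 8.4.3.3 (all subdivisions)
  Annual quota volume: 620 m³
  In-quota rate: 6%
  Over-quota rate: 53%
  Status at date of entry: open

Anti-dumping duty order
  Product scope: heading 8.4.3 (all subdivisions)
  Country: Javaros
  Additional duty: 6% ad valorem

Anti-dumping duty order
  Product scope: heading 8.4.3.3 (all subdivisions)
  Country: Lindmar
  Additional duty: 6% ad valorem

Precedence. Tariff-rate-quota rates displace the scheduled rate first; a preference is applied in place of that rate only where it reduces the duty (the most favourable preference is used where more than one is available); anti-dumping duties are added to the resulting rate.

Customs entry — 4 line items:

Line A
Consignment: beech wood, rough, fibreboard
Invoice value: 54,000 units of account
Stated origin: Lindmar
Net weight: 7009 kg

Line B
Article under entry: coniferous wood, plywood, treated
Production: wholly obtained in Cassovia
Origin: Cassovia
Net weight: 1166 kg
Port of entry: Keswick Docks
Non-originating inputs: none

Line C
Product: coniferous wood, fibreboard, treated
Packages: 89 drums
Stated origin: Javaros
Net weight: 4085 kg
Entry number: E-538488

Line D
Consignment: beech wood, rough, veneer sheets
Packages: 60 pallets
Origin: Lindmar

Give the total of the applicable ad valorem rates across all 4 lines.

54%

Line A: beech → 8.4; fibreboard → 8.4.1; rough → 8.4.1.1. Scheduled 3%. No special measure applies. → 3%.
Line B: coniferous → 8.2; plywood → 8.2.1; treated → 8.2.1.2. Scheduled 7%. quota on 8.2.1.2 exhausted → over-quota 11%; Cassovia agreement on 8.2: CTH met → 18% available; Cassovia agreement on 8.2.1: wholly obtained → 15% available; preference 15% not lower than 11% → no reduction. → 11%.
Line C: coniferous → 8.2; fibreboard → 8.2.2; treated → 8.2.2.3. Scheduled 28%. No special measure applies. → 28%.
Line D: beech → 8.4; veneer sheets → 8.4.3; rough → 8.4.3.3. Scheduled 28%. quota on 8.4.3.3 open → in-quota 6%; anti-dumping (Lindmar, 8.4.3.3): +6%; total 6% + 6% = 12%. → 12%.
Sum: 3% + 11% + 28% + 12% = 54%.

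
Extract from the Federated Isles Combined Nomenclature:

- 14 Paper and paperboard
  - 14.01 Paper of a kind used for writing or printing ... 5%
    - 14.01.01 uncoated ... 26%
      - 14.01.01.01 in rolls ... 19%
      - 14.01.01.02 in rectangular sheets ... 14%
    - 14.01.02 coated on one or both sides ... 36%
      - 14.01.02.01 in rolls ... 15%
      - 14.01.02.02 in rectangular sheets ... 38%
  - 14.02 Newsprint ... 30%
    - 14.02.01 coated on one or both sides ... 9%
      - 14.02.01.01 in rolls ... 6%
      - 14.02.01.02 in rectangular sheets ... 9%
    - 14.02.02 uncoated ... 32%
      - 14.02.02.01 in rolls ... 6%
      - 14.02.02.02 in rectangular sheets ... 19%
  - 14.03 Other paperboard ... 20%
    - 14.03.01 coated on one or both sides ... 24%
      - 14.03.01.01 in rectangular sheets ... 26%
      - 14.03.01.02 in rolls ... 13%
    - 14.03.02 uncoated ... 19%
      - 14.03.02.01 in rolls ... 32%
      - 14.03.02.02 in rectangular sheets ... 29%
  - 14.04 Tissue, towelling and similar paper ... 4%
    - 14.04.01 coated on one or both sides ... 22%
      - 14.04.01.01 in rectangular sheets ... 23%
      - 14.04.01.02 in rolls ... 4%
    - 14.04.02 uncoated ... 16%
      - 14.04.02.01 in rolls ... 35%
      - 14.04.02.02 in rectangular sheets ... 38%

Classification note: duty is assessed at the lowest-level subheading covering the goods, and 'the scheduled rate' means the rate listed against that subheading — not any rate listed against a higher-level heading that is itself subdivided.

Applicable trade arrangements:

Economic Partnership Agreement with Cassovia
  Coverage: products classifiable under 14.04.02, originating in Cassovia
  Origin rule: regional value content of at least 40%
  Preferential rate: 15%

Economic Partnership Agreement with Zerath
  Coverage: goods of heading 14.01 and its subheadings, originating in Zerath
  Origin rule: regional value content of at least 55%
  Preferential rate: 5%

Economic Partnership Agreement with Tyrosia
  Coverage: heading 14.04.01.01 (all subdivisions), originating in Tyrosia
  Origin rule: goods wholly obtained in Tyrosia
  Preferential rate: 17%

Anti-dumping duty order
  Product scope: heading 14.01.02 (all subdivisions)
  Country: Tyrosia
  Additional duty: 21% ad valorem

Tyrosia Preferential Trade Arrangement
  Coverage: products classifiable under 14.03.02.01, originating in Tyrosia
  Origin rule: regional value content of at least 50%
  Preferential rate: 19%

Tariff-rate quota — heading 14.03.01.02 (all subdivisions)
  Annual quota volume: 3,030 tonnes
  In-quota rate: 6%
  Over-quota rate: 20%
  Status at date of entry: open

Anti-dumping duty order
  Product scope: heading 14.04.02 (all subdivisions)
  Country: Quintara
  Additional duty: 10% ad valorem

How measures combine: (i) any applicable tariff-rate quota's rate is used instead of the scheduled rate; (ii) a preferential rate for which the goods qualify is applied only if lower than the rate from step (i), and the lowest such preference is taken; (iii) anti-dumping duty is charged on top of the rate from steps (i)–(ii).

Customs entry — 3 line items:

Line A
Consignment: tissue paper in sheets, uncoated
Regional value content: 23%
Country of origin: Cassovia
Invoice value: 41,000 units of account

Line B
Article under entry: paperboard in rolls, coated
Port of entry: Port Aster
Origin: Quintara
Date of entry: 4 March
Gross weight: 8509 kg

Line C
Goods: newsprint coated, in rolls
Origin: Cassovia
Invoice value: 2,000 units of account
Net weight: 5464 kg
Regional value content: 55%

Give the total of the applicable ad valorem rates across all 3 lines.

Line A: tissue paper → 14.04; uncoated → 14.04.02; in sheets → 14.04.02.02. Scheduled 38%. Cassovia agreement on 14.04.02: RVC < 40%. → 38%.
Line B: paperboard → 14.03; coated → 14.03.01; in rolls → 14.03.01.02. Scheduled 13%. quota on 14.03.01.02 open → in-quota 6%. → 6%.
Line C: newsprint → 14.02; coated → 14.02.01; in rolls → 14.02.01.01. Scheduled 6%. Cassovia agreement on 14.04.02: 14.02.01.01 not covered. → 6%.
Sum: 38% + 6% + 6% = 50%.

50%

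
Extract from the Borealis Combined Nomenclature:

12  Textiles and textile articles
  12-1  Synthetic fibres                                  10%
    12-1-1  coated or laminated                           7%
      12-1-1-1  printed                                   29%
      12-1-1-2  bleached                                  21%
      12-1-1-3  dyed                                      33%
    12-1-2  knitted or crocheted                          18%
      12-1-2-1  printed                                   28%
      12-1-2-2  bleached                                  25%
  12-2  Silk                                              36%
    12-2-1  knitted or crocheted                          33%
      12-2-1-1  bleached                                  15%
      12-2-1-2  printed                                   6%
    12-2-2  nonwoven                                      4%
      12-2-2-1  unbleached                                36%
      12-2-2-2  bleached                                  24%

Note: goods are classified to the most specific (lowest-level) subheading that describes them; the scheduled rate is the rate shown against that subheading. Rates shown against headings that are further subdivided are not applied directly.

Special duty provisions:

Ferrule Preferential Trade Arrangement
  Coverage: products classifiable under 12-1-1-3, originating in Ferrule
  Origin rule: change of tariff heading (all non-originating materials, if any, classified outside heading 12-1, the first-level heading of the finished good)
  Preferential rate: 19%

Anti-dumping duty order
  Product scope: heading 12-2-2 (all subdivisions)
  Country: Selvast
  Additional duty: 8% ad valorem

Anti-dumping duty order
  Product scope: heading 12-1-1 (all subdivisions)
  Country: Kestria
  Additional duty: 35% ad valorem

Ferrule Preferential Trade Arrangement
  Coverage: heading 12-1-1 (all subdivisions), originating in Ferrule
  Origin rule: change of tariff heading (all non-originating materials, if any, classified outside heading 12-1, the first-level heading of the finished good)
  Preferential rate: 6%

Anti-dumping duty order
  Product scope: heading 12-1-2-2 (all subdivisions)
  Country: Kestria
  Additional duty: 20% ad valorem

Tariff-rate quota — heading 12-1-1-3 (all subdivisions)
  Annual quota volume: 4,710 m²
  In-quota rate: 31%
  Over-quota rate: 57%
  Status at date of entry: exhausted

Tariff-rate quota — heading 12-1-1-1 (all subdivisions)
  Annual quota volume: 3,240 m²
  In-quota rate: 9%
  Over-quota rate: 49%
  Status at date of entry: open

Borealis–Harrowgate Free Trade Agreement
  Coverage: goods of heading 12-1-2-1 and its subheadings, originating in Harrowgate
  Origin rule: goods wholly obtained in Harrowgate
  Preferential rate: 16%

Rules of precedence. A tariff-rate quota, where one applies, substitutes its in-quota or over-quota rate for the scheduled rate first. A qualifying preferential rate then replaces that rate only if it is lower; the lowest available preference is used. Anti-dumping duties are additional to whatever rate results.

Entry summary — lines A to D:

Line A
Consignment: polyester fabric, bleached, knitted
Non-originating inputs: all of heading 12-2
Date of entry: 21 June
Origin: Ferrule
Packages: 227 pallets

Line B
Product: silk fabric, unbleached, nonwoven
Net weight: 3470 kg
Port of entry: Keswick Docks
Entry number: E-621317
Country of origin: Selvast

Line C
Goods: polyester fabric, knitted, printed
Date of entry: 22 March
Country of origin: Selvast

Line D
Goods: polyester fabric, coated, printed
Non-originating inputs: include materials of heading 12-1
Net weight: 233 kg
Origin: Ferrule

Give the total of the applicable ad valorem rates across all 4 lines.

106%

Line A: polyester → 12-1; knitted → 12-1-2; bleached → 12-1-2-2. Scheduled 25%. Ferrule agreement on 12-1-1-3: 12-1-2-2 not covered; Ferrule agreement on 12-1-1: 12-1-2-2 not covered. → 25%.
Line B: silk → 12-2; nonwoven → 12-2-2; unbleached → 12-2-2-1. Scheduled 36%. anti-dumping (Selvast, 12-2-2): +8%; total 36% + 8% = 44%. → 44%.
Line C: polyester → 12-1; knitted → 12-1-2; printed → 12-1-2-1. Scheduled 28%. No special measure applies. → 28%.
Line D: polyester → 12-1; coated → 12-1-1; printed → 12-1-1-1. Scheduled 29%. quota on 12-1-1-1 open → in-quota 9%; Ferrule agreement on 12-1-1-3: 12-1-1-1 not covered; Ferrule agreement on 12-1-1: CTH not met. → 9%.
Sum: 25% + 44% + 28% + 9% = 106%.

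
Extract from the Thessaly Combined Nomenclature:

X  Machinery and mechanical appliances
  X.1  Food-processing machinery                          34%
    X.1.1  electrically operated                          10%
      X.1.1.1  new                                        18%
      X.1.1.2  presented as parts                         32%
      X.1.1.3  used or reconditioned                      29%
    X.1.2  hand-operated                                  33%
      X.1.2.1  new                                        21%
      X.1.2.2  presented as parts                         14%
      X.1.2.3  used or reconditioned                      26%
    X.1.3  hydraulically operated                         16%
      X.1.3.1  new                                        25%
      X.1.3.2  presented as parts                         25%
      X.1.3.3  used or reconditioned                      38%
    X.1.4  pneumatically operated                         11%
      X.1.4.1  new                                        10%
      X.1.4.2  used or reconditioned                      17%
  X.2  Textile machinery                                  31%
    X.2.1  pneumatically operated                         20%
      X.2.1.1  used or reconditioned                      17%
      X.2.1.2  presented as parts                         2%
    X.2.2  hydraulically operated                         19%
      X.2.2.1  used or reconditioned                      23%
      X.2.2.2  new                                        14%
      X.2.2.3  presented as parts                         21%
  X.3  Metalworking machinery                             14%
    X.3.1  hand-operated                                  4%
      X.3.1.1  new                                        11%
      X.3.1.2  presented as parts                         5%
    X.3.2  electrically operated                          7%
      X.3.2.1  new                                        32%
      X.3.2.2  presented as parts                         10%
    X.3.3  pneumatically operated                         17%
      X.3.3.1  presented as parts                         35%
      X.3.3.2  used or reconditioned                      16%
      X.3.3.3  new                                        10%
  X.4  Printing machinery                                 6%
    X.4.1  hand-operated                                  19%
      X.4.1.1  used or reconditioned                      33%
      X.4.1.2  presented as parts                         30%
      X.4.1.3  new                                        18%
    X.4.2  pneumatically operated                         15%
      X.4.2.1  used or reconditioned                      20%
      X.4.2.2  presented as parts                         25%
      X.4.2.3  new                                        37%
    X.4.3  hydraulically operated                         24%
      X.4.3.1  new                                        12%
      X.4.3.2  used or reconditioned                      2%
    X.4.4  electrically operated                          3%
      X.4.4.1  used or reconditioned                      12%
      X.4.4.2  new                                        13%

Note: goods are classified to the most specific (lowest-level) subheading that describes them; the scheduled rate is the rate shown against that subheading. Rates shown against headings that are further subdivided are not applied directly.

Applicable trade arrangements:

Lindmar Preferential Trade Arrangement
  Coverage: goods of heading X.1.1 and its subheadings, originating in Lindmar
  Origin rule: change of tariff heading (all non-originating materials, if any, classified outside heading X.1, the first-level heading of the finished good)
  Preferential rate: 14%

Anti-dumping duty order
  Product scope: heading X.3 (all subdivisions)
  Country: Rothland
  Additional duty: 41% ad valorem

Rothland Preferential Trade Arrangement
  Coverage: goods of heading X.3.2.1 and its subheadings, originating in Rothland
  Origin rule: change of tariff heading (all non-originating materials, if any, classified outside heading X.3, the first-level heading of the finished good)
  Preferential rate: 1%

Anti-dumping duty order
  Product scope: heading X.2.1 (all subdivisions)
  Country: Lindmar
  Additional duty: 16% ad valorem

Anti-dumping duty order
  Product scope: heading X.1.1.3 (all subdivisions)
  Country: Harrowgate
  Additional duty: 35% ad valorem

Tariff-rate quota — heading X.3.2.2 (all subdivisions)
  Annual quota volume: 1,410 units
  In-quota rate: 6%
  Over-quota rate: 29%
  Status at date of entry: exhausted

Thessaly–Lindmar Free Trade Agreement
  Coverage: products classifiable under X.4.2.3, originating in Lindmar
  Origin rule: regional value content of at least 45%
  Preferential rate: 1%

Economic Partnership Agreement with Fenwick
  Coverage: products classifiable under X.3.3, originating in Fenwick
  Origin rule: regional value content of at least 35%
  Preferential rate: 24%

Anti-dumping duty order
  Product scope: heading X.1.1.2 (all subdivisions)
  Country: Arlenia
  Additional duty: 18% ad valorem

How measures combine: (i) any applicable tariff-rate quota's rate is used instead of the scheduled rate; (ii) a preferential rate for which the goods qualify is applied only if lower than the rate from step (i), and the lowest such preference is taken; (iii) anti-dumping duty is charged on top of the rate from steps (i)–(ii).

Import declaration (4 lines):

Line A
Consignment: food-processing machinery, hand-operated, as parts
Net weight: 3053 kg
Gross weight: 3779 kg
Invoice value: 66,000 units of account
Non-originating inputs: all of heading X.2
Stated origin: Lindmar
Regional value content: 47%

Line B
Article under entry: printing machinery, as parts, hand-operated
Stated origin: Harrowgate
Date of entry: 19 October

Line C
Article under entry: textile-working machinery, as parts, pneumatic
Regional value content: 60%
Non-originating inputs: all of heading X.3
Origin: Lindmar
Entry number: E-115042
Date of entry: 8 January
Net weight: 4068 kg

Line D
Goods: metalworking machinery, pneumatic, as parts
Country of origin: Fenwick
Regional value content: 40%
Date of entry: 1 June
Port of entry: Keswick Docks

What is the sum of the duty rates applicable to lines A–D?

Line A: food-processing → X.1; hand-operated → X.1.2; as parts → X.1.2.2. Scheduled 14%. Lindmar agreement on X.1.1: X.1.2.2 not covered; Lindmar agreement on X.4.2.3: X.1.2.2 not covered. → 14%.
Line B: printing → X.4; hand-operated → X.4.1; as parts → X.4.1.2. Scheduled 30%. No special measure applies. → 30%.
Line C: textile-working → X.2; pneumatic → X.2.1; as parts → X.2.1.2. Scheduled 2%. Lindmar agreement on X.1.1: X.2.1.2 not covered; Lindmar agreement on X.4.2.3: X.2.1.2 not covered; anti-dumping (Lindmar, X.2.1): +16%; total 2% + 16% = 18%. → 18%.
Line D: metalworking → X.3; pneumatic → X.3.3; as parts → X.3.3.1. Scheduled 35%. Fenwick agreement on X.3.3: RVC ≥ 35% → 24% available; preferential 24%. → 24%.
Sum: 14% + 30% + 18% + 24% = 86%.

86%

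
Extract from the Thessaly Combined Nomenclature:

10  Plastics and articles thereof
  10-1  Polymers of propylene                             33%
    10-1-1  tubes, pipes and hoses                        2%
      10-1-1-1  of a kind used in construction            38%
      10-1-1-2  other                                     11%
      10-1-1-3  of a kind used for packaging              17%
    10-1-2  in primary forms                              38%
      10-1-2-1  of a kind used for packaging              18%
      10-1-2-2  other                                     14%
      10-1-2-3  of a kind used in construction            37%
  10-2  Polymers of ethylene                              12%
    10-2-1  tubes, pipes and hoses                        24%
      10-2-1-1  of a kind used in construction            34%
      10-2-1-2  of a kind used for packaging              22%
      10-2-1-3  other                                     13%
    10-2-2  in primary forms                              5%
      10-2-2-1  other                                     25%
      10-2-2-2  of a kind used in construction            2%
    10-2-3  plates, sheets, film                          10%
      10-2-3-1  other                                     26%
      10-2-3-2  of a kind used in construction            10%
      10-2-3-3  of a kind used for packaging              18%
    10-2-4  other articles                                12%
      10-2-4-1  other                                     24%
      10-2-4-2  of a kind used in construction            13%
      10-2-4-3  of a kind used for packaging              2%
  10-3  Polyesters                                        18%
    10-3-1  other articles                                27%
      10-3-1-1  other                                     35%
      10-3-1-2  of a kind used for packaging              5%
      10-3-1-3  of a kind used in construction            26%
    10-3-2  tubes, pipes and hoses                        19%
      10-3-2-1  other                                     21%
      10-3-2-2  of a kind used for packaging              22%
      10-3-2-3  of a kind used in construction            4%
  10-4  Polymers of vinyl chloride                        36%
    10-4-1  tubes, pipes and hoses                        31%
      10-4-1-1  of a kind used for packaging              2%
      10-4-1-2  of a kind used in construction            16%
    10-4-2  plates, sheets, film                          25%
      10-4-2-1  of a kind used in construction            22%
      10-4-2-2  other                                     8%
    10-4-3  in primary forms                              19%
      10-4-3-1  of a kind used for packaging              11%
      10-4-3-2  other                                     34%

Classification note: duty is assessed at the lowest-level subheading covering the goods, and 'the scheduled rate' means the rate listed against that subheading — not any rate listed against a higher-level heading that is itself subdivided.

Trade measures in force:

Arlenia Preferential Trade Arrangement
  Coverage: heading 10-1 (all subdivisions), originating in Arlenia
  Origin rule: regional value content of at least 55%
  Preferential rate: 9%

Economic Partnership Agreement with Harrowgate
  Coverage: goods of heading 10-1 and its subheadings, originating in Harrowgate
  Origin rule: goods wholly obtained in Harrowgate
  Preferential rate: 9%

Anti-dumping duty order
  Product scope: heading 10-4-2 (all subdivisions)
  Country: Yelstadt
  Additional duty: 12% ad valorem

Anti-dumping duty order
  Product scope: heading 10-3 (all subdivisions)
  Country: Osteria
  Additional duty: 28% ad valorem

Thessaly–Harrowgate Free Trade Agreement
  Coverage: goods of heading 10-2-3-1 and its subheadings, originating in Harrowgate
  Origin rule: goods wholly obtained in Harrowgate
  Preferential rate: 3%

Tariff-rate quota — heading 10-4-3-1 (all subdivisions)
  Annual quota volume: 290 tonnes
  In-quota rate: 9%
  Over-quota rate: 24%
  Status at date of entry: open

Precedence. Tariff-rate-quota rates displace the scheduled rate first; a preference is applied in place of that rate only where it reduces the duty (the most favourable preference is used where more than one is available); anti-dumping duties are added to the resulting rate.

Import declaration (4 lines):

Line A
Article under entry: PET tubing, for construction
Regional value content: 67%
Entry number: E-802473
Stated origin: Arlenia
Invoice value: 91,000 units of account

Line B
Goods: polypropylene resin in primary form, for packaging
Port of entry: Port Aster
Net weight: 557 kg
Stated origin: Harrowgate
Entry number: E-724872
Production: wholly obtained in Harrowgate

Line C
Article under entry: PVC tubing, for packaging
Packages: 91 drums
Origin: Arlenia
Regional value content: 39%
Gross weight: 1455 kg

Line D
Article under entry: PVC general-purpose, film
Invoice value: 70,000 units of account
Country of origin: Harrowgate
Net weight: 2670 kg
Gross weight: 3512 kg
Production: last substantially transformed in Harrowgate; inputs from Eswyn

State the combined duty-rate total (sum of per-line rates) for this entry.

Line A: PET → 10-3; tubing → 10-3-2; for construction → 10-3-2-3. Scheduled 4%. Arlenia agreement on 10-1: 10-3-2-3 not covered. → 4%.
Line B: polypropylene → 10-1; resin in primary form → 10-1-2; for packaging → 10-1-2-1. Scheduled 18%. Harrowgate agreement on 10-1: wholly obtained → 9% available; Harrowgate agreement on 10-2-3-1: 10-1-2-1 not covered; preferential 9%. → 9%.
Line C: PVC → 10-4; tubing → 10-4-1; for packaging → 10-4-1-1. Scheduled 2%. Arlenia agreement on 10-1: 10-4-1-1 not covered. → 2%.
Line D: PVC → 10-4; film → 10-4-2; general-purpose → 10-4-2-2. Scheduled 8%. Harrowgate agreement on 10-1: 10-4-2-2 not covered; Harrowgate agreement on 10-2-3-1: 10-4-2-2 not covered. → 8%.
Sum: 4% + 9% + 2% + 8% = 23%.

23%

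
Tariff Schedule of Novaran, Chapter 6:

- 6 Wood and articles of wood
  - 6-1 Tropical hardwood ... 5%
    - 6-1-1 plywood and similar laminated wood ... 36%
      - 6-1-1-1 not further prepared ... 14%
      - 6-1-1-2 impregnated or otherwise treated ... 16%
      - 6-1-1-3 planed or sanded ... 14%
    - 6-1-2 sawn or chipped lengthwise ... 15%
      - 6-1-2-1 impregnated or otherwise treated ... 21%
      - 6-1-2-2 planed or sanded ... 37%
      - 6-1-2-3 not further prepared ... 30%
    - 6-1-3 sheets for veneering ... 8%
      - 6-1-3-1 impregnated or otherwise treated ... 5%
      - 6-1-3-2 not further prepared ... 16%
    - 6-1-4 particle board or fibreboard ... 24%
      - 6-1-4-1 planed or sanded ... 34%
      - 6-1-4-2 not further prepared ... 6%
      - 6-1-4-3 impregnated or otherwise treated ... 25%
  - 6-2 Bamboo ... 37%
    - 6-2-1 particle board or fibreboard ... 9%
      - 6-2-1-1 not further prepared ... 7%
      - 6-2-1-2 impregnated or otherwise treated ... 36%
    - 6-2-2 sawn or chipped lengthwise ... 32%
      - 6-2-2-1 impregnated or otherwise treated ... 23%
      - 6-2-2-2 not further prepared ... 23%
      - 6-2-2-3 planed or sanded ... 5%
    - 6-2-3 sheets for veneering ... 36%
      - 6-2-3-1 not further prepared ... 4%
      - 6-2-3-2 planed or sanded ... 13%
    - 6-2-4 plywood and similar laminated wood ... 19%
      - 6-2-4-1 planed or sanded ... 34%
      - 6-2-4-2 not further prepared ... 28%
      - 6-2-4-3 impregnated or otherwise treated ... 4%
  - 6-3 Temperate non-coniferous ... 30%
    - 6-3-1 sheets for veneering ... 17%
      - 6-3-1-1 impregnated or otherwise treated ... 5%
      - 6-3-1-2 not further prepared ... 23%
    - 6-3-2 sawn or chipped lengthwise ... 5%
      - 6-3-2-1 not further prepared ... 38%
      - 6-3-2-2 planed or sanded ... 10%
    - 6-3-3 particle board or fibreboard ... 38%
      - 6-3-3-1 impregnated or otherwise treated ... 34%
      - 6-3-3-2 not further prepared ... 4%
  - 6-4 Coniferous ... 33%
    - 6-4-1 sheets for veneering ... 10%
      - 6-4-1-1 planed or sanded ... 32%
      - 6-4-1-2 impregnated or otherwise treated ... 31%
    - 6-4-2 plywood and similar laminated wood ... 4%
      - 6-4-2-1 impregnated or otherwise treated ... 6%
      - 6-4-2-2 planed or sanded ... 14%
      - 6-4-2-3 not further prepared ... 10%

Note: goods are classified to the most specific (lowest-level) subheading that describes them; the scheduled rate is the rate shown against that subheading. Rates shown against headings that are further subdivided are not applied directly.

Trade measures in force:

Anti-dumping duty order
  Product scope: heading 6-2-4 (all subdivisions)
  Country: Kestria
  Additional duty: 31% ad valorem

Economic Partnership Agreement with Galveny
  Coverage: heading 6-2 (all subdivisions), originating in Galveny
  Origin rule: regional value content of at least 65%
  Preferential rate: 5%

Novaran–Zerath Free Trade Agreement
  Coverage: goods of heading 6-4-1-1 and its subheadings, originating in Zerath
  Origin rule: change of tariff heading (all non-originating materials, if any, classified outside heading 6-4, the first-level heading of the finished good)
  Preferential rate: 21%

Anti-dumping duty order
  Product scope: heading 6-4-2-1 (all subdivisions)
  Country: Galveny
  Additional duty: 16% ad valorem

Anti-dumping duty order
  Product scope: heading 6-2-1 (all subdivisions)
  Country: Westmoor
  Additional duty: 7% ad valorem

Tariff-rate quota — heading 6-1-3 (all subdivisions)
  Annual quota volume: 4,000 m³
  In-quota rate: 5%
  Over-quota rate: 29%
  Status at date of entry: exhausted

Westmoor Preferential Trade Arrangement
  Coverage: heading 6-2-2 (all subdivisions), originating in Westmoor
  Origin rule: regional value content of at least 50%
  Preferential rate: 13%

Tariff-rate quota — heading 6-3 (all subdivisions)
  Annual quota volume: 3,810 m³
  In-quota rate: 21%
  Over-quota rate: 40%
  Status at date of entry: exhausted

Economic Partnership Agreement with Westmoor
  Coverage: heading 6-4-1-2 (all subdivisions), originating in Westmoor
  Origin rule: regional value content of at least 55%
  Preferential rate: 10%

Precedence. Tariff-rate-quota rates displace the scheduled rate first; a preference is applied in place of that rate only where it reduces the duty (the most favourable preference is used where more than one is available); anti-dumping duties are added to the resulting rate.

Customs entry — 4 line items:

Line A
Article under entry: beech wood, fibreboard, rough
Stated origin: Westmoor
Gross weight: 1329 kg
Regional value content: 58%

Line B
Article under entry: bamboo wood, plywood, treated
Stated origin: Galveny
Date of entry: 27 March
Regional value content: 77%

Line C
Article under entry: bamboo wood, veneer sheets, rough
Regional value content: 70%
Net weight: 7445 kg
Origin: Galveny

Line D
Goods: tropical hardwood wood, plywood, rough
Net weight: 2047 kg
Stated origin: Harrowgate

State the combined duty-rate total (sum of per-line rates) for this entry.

Line A: beech → 6-3; fibreboard → 6-3-3; rough → 6-3-3-2. Scheduled 4%. quota on 6-3 exhausted → over-quota 40%; Westmoor agreement on 6-2-2: 6-3-3-2 not covered; Westmoor agreement on 6-4-1-2: 6-3-3-2 not covered. → 40%.
Line B: bamboo → 6-2; plywood → 6-2-4; treated → 6-2-4-3. Scheduled 4%. Galveny agreement on 6-2: RVC ≥ 65% → 5% available; preference 5% not lower than 4% → no reduction. → 4%.
Line C: bamboo → 6-2; veneer sheets → 6-2-3; rough → 6-2-3-1. Scheduled 4%. Galveny agreement on 6-2: RVC ≥ 65% → 5% available; preference 5% not lower than 4% → no reduction. → 4%.
Line D: tropical hardwood → 6-1; plywood → 6-1-1; rough → 6-1-1-1. Scheduled 14%. No special measure applies. → 14%.
Sum: 40% + 4% + 4% + 14% = 62%.

62%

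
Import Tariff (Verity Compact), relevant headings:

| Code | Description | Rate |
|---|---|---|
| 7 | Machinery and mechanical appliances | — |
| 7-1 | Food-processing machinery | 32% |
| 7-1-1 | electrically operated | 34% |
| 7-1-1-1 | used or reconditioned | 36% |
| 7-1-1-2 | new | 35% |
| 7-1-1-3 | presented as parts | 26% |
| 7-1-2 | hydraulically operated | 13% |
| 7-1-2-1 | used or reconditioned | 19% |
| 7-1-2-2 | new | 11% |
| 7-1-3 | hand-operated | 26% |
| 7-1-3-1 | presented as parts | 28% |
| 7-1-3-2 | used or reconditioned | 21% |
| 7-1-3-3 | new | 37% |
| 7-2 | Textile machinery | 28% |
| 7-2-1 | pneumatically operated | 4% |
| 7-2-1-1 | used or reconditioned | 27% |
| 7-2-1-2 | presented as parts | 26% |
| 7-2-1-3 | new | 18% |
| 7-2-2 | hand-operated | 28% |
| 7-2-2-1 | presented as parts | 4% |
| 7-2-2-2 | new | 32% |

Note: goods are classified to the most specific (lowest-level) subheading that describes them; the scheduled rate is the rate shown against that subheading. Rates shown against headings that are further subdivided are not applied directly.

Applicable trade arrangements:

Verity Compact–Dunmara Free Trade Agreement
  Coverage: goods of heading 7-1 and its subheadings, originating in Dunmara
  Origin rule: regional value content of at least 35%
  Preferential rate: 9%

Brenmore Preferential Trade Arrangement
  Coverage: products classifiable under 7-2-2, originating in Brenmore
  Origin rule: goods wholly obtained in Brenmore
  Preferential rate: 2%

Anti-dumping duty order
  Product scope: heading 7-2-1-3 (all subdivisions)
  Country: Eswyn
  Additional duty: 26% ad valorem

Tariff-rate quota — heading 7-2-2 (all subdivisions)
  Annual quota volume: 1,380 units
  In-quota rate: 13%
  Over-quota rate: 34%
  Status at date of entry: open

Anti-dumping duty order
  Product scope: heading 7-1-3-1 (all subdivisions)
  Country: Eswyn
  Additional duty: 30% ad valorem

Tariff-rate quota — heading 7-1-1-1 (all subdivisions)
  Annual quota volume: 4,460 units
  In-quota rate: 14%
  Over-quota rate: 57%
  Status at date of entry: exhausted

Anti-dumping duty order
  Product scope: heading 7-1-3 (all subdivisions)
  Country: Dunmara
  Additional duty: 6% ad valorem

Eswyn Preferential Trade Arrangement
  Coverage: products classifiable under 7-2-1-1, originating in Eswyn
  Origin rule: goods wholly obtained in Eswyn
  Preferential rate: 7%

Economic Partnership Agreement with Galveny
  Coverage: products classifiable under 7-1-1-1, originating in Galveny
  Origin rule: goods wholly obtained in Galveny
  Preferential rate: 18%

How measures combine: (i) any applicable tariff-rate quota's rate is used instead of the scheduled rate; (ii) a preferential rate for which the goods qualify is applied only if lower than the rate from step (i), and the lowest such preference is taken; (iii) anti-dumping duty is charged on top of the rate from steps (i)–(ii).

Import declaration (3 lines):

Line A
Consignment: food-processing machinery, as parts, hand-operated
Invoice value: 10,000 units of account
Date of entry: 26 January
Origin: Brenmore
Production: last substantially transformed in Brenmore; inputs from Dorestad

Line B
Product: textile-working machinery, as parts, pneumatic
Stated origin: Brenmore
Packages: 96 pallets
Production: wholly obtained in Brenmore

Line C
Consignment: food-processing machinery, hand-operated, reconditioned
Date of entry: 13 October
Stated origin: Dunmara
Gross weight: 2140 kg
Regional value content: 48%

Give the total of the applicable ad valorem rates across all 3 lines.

Line A: food-processing → 7-1; hand-operated → 7-1-3; as parts → 7-1-3-1. Scheduled 28%. Brenmore agreement on 7-2-2: 7-1-3-1 not covered. → 28%.
Line B: textile-working → 7-2; pneumatic → 7-2-1; as parts → 7-2-1-2. Scheduled 26%. Brenmore agreement on 7-2-2: 7-2-1-2 not covered. → 26%.
Line C: food-processing → 7-1; hand-operated → 7-1-3; reconditioned → 7-1-3-2. Scheduled 21%. Dunmara agreement on 7-1: RVC ≥ 35% → 9% available; preferential 9%; anti-dumping (Dunmara, 7-1-3): +6%; total 9% + 6% = 15%. → 15%.
Sum: 28% + 26% + 15% = 69%.

69%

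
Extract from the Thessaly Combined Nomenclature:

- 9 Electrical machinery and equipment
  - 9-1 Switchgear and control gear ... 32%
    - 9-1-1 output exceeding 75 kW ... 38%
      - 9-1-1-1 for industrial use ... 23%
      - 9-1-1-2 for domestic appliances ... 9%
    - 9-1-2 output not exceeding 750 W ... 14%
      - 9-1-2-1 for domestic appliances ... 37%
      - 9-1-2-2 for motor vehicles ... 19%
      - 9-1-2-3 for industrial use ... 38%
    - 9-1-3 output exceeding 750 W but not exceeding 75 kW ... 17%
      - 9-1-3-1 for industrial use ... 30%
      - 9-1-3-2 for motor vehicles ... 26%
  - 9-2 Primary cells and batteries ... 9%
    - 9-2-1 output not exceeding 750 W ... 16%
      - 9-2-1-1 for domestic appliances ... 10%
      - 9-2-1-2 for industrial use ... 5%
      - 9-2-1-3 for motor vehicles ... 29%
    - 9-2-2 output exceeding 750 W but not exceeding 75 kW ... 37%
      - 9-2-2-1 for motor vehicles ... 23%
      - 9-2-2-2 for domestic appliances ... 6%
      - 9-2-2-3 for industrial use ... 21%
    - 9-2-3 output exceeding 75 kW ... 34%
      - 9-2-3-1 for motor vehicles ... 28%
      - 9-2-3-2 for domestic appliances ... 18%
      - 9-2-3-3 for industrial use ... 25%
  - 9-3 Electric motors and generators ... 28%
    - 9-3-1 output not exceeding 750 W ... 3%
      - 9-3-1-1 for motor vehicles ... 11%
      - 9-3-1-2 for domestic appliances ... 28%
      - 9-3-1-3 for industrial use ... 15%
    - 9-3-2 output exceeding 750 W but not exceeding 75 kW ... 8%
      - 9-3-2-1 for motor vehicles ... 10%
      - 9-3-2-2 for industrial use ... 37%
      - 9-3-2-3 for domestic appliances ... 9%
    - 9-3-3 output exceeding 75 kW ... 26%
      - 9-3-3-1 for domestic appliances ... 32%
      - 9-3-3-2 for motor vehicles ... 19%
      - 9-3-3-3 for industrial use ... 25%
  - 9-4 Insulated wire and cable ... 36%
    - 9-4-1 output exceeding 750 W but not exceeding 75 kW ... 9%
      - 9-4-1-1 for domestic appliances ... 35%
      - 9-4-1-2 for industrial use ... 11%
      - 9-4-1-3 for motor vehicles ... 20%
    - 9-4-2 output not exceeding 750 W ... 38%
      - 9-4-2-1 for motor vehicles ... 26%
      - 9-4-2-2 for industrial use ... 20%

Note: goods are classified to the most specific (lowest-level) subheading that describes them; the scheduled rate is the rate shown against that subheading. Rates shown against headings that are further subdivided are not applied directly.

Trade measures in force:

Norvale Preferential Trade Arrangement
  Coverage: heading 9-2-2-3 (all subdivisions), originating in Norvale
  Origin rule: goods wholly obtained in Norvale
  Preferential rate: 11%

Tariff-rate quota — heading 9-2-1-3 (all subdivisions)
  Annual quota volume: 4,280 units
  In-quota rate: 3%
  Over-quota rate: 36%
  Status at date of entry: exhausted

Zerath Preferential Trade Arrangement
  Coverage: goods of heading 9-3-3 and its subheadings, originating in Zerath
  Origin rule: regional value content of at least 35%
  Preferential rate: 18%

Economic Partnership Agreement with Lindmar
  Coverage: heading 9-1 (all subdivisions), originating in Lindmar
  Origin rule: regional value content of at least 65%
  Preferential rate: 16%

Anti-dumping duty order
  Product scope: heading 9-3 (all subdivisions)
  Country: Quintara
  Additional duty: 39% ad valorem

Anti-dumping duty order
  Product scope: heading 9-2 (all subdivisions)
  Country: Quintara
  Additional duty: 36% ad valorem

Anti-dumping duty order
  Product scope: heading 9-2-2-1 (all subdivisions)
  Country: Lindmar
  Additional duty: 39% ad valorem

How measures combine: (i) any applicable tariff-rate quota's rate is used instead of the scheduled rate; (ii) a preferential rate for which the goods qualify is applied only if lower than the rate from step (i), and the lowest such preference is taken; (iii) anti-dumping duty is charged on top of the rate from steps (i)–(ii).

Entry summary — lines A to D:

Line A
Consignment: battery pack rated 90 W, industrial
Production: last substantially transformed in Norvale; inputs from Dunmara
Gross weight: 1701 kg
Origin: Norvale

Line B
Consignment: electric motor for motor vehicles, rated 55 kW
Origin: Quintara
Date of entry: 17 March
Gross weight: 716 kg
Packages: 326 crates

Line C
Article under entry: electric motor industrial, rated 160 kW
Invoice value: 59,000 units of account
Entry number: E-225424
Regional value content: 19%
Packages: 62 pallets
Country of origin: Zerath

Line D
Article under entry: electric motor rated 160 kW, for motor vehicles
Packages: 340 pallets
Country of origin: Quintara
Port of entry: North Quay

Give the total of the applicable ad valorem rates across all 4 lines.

137%

Line A: battery pack → 9-2; rated 90 W → 9-2-1; industrial → 9-2-1-2. Scheduled 5%. Norvale agreement on 9-2-2-3: 9-2-1-2 not covered. → 5%.
Line B: electric motor → 9-3; rated 55 kW → 9-3-2; for motor vehicles → 9-3-2-1. Scheduled 10%. anti-dumping (Quintara, 9-3): +39%; total 10% + 39% = 49%. → 49%.
Line C: electric motor → 9-3; rated 160 kW → 9-3-3; industrial → 9-3-3-3. Scheduled 25%. Zerath agreement on 9-3-3: RVC < 35%. → 25%.
Line D: electric motor → 9-3; rated 160 kW → 9-3-3; for motor vehicles → 9-3-3-2. Scheduled 19%. anti-dumping (Quintara, 9-3): +39%; total 19% + 39% = 58%. → 58%.
Sum: 5% + 49% + 25% + 58% = 137%.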